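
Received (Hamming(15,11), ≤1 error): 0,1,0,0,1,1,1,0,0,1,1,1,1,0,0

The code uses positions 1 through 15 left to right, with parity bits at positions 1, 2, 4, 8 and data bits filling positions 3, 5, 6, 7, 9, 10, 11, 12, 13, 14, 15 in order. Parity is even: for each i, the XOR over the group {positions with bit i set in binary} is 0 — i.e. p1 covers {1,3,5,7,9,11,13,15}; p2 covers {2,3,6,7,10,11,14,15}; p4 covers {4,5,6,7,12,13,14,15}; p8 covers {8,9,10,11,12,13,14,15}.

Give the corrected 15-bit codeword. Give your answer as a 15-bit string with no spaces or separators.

010010100111100

s1 (pos 1,3,5,7,9,11,13,15): 0⊕0⊕1⊕1⊕0⊕1⊕1⊕0 = 0
s2 (pos 2,3,6,7,10,11,14,15): 1⊕0⊕1⊕1⊕1⊕1⊕0⊕0 = 1
s4 (pos 4,5,6,7,12,13,14,15): 0⊕1⊕1⊕1⊕1⊕1⊕0⊕0 = 1
s8 (pos 8,9,10,11,12,13,14,15): 0⊕0⊕1⊕1⊕1⊕1⊕0⊕0 = 0
Syndrome s8…s1 = 0110 → error at position 6.
Flip position 6: 010011100111100 → 010010100111100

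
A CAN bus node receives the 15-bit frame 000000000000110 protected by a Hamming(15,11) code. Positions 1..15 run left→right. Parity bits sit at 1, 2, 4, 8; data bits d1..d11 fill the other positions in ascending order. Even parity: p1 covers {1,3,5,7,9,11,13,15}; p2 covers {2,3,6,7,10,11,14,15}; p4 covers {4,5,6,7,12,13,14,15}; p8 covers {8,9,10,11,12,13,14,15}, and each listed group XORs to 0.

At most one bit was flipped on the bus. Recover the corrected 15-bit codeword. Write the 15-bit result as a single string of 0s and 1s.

001000000000110

s1 (pos 1,3,5,7,9,11,13,15): 0⊕0⊕0⊕0⊕0⊕0⊕1⊕0 = 1
s2 (pos 2,3,6,7,10,11,14,15): 0⊕0⊕0⊕0⊕0⊕0⊕1⊕0 = 1
s4 (pos 4,5,6,7,12,13,14,15): 0⊕0⊕0⊕0⊕0⊕1⊕1⊕0 = 0
s8 (pos 8,9,10,11,12,13,14,15): 0⊕0⊕0⊕0⊕0⊕1⊕1⊕0 = 0
Syndrome s8…s1 = 0011 → error at position 3.
Flip position 3: 000000000000110 → 001000000000110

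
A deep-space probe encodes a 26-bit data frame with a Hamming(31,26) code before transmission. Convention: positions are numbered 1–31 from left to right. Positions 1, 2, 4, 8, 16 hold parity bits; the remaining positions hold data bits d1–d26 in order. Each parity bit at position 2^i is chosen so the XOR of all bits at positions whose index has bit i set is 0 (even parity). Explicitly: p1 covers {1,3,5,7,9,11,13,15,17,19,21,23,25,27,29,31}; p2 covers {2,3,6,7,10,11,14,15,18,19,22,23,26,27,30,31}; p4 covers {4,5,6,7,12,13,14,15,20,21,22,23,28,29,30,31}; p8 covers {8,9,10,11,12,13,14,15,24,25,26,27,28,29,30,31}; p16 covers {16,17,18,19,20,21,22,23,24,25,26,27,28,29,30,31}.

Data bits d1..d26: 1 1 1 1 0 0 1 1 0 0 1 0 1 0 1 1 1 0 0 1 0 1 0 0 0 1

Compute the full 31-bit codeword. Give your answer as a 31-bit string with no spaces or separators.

Place data at non-parity positions: p1 p2 1 p4 1 1 1 p8 0 0 1 1 0 0 1 p16 0 1 0 1 1 1 0 0 1 0 1 0 0 0 1
p1 (pos 1,3,5,7,9,11,13,15,17,19,21,23,25,27,29,31): XOR of data positions = 1⊕1⊕1⊕0⊕1⊕0⊕1⊕0⊕0⊕1⊕0⊕1⊕1⊕0⊕1 = 1
p2 (pos 2,3,6,7,10,11,14,15,18,19,22,23,26,27,30,31): XOR of data positions = 1⊕1⊕1⊕0⊕1⊕0⊕1⊕1⊕0⊕1⊕0⊕0⊕1⊕0⊕1 = 1
p4 (pos 4,5,6,7,12,13,14,15,20,21,22,23,28,29,30,31): XOR of data positions = 1⊕1⊕1⊕1⊕0⊕0⊕1⊕1⊕1⊕1⊕0⊕0⊕0⊕0⊕1 = 1
p8 (pos 8,9,10,11,12,13,14,15,24,25,26,27,28,29,30,31): XOR of data positions = 0⊕0⊕1⊕1⊕0⊕0⊕1⊕0⊕1⊕0⊕1⊕0⊕0⊕0⊕1 = 0
p16 (pos 16,17,18,19,20,21,22,23,24,25,26,27,28,29,30,31): XOR of data positions = 0⊕1⊕0⊕1⊕1⊕1⊕0⊕0⊕1⊕0⊕1⊕0⊕0⊕0⊕1 = 1
Codeword: 1111111000110011010111001010001

1111111000110011010111001010001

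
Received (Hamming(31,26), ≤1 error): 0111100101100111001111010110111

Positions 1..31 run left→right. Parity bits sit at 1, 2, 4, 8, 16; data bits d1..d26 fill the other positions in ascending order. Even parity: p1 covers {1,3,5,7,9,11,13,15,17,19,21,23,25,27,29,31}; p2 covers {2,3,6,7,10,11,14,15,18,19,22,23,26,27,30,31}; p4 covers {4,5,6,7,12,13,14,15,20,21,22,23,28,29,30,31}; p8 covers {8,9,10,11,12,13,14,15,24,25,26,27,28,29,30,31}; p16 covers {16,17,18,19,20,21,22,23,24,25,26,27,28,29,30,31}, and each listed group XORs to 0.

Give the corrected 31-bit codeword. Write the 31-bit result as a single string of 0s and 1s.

0111100101100111001111011110111

s1 (pos 1,3,5,7,9,11,13,15,17,19,21,23,25,27,29,31): 0⊕1⊕1⊕0⊕0⊕1⊕0⊕1⊕0⊕1⊕1⊕0⊕0⊕1⊕1⊕1 = 1
s2 (pos 2,3,6,7,10,11,14,15,18,19,22,23,26,27,30,31): 1⊕1⊕0⊕0⊕1⊕1⊕1⊕1⊕0⊕1⊕1⊕0⊕1⊕1⊕1⊕1 = 0
s4 (pos 4,5,6,7,12,13,14,15,20,21,22,23,28,29,30,31): 1⊕1⊕0⊕0⊕0⊕0⊕1⊕1⊕1⊕1⊕1⊕0⊕0⊕1⊕1⊕1 = 0
s8 (pos 8,9,10,11,12,13,14,15,24,25,26,27,28,29,30,31): 1⊕0⊕1⊕1⊕0⊕0⊕1⊕1⊕1⊕0⊕1⊕1⊕0⊕1⊕1⊕1 = 1
s16 (pos 16,17,18,19,20,21,22,23,24,25,26,27,28,29,30,31): 1⊕0⊕0⊕1⊕1⊕1⊕1⊕0⊕1⊕0⊕1⊕1⊕0⊕1⊕1⊕1 = 1
Syndrome s16…s1 = 11001 → error at position 25.
Flip position 25: 0111100101100111001111010110111 → 0111100101100111001111011110111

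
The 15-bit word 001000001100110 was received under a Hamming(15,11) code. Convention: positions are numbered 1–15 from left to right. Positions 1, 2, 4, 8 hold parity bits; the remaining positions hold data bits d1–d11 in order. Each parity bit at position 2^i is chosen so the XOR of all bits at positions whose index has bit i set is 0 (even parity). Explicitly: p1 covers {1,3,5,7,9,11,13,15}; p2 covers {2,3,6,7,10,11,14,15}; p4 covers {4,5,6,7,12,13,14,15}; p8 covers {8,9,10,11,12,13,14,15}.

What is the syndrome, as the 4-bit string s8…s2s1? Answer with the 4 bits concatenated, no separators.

0011

s1 (pos 1,3,5,7,9,11,13,15): 0⊕1⊕0⊕0⊕1⊕0⊕1⊕0 = 1
s2 (pos 2,3,6,7,10,11,14,15): 0⊕1⊕0⊕0⊕1⊕0⊕1⊕0 = 1
s4 (pos 4,5,6,7,12,13,14,15): 0⊕0⊕0⊕0⊕0⊕1⊕1⊕0 = 0
s8 (pos 8,9,10,11,12,13,14,15): 0⊕1⊕1⊕0⊕0⊕1⊕1⊕0 = 0
Syndrome s8…s1 = 0011 → error at position 3.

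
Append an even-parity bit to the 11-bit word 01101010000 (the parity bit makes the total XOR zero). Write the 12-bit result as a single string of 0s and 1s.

XOR of the 11 data bits: 0⊕1⊕1⊕0⊕1⊕0⊕1⊕0⊕0⊕0⊕0 = 0
Parity bit = 0 (so all 12 bits XOR to 0).

011010100000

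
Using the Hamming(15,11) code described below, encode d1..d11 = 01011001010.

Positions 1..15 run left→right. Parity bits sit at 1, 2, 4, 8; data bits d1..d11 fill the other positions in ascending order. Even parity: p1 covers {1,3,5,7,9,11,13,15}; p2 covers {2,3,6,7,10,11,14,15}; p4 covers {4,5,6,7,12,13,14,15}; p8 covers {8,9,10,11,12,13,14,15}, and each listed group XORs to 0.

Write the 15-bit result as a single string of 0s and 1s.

100010111001010

Place data at non-parity positions: p1 p2 0 p4 1 0 1 p8 1 0 0 1 0 1 0
p1 (pos 1,3,5,7,9,11,13,15): XOR of data positions = 0⊕1⊕1⊕1⊕0⊕0⊕0 = 1
p2 (pos 2,3,6,7,10,11,14,15): XOR of data positions = 0⊕0⊕1⊕0⊕0⊕1⊕0 = 0
p4 (pos 4,5,6,7,12,13,14,15): XOR of data positions = 1⊕0⊕1⊕1⊕0⊕1⊕0 = 0
p8 (pos 8,9,10,11,12,13,14,15): XOR of data positions = 1⊕0⊕0⊕1⊕0⊕1⊕0 = 1
Codeword: 100010111001010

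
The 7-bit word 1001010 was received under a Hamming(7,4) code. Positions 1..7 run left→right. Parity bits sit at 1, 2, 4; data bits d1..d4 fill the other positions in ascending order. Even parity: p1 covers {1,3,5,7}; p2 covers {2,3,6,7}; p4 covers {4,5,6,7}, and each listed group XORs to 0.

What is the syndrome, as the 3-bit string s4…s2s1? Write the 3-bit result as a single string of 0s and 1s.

011

s1 (pos 1,3,5,7): 1⊕0⊕0⊕0 = 1
s2 (pos 2,3,6,7): 0⊕0⊕1⊕0 = 1
s4 (pos 4,5,6,7): 1⊕0⊕1⊕0 = 0
Syndrome s4…s1 = 011 → error at position 3.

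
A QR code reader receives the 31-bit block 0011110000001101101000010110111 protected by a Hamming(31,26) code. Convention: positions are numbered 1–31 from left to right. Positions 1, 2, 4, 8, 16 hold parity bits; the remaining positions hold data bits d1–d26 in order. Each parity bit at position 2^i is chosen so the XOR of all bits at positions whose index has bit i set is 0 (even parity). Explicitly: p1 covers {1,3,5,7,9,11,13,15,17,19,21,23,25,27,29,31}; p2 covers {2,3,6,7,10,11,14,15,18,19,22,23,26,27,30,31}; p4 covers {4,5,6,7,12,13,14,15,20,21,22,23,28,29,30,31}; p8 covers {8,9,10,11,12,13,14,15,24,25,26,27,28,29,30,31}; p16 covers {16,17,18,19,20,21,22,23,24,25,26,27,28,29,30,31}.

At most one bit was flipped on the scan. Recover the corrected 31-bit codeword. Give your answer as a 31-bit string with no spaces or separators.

0011110000001100101000010110111

s1 (pos 1,3,5,7,9,11,13,15,17,19,21,23,25,27,29,31): 0⊕1⊕1⊕0⊕0⊕0⊕1⊕0⊕1⊕1⊕0⊕0⊕0⊕1⊕1⊕1 = 0
s2 (pos 2,3,6,7,10,11,14,15,18,19,22,23,26,27,30,31): 0⊕1⊕1⊕0⊕0⊕0⊕1⊕0⊕0⊕1⊕0⊕0⊕1⊕1⊕1⊕1 = 0
s4 (pos 4,5,6,7,12,13,14,15,20,21,22,23,28,29,30,31): 1⊕1⊕1⊕0⊕0⊕1⊕1⊕0⊕0⊕0⊕0⊕0⊕0⊕1⊕1⊕1 = 0
s8 (pos 8,9,10,11,12,13,14,15,24,25,26,27,28,29,30,31): 0⊕0⊕0⊕0⊕0⊕1⊕1⊕0⊕1⊕0⊕1⊕1⊕0⊕1⊕1⊕1 = 0
s16 (pos 16,17,18,19,20,21,22,23,24,25,26,27,28,29,30,31): 1⊕1⊕0⊕1⊕0⊕0⊕0⊕0⊕1⊕0⊕1⊕1⊕0⊕1⊕1⊕1 = 1
Syndrome s16…s1 = 10000 → error at position 16.
Flip position 16: 0011110000001101101000010110111 → 0011110000001100101000010110111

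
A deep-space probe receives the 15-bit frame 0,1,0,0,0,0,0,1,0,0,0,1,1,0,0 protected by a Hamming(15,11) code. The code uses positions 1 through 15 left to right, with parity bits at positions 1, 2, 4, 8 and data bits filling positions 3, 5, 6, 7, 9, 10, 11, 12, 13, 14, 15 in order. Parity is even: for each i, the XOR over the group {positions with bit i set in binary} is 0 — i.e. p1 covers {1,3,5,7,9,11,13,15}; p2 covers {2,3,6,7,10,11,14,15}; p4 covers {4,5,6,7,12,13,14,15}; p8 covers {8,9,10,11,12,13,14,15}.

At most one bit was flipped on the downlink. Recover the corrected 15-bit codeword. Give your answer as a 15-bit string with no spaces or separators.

010000010011100

s1 (pos 1,3,5,7,9,11,13,15): 0⊕0⊕0⊕0⊕0⊕0⊕1⊕0 = 1
s2 (pos 2,3,6,7,10,11,14,15): 1⊕0⊕0⊕0⊕0⊕0⊕0⊕0 = 1
s4 (pos 4,5,6,7,12,13,14,15): 0⊕0⊕0⊕0⊕1⊕1⊕0⊕0 = 0
s8 (pos 8,9,10,11,12,13,14,15): 1⊕0⊕0⊕0⊕1⊕1⊕0⊕0 = 1
Syndrome s8…s1 = 1011 → error at position 11.
Flip position 11: 010000010001100 → 010000010011100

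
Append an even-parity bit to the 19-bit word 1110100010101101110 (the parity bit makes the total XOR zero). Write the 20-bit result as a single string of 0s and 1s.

11101000101011011101

XOR of the 19 data bits: 1⊕1⊕1⊕0⊕1⊕0⊕0⊕0⊕1⊕0⊕1⊕0⊕1⊕1⊕0⊕1⊕1⊕1⊕0 = 1
Parity bit = 1 (so all 20 bits XOR to 0).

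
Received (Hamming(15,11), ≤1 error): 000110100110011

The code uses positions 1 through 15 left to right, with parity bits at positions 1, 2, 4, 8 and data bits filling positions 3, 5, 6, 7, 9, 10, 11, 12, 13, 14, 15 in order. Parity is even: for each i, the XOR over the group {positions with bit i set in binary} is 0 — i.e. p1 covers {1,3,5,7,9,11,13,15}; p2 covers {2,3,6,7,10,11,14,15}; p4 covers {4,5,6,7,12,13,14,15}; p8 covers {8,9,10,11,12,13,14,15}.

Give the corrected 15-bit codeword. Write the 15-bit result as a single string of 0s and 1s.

000111100110011

s1 (pos 1,3,5,7,9,11,13,15): 0⊕0⊕1⊕1⊕0⊕1⊕0⊕1 = 0
s2 (pos 2,3,6,7,10,11,14,15): 0⊕0⊕0⊕1⊕1⊕1⊕1⊕1 = 1
s4 (pos 4,5,6,7,12,13,14,15): 1⊕1⊕0⊕1⊕0⊕0⊕1⊕1 = 1
s8 (pos 8,9,10,11,12,13,14,15): 0⊕0⊕1⊕1⊕0⊕0⊕1⊕1 = 0
Syndrome s8…s1 = 0110 → error at position 6.
Flip position 6: 000110100110011 → 000111100110011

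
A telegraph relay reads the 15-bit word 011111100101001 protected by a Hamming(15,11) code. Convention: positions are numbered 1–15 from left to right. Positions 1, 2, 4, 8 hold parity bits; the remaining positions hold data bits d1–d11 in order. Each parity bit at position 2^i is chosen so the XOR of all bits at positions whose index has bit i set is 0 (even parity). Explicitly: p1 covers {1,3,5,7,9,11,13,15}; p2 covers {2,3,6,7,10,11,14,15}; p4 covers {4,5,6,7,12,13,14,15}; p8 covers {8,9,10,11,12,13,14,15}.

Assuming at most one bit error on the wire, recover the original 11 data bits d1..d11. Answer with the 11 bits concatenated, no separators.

11110101001

s1 (pos 1,3,5,7,9,11,13,15): 0⊕1⊕1⊕1⊕0⊕0⊕0⊕1 = 0
s2 (pos 2,3,6,7,10,11,14,15): 1⊕1⊕1⊕1⊕1⊕0⊕0⊕1 = 0
s4 (pos 4,5,6,7,12,13,14,15): 1⊕1⊕1⊕1⊕1⊕0⊕0⊕1 = 0
s8 (pos 8,9,10,11,12,13,14,15): 0⊕0⊕1⊕0⊕1⊕0⊕0⊕1 = 1
Syndrome s8…s1 = 1000 → error at position 8.
Flip position 8: 011111100101001 → 011111110101001
Read data bits from positions 3,5,6,7,9,10,11,12,13,14,15: 11110101001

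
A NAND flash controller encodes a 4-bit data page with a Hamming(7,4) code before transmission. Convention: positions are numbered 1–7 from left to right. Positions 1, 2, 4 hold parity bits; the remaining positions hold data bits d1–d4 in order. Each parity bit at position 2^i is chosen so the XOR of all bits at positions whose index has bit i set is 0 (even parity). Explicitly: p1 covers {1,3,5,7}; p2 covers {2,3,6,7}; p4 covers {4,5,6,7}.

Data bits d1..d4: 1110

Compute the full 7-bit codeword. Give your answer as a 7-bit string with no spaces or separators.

Place data at non-parity positions: p1 p2 1 p4 1 1 0
p1 (pos 1,3,5,7): XOR of data positions = 1⊕1⊕0 = 0
p2 (pos 2,3,6,7): XOR of data positions = 1⊕1⊕0 = 0
p4 (pos 4,5,6,7): XOR of data positions = 1⊕1⊕0 = 0
Codeword: 0010110

0010110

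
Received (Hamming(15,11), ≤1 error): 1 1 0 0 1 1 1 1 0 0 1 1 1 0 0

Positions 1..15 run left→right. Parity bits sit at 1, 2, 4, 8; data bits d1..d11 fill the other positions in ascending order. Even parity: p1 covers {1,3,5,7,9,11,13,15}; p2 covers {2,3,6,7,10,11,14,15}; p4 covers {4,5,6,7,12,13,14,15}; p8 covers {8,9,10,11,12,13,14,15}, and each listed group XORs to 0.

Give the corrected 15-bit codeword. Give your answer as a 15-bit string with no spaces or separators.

110001110011100

s1 (pos 1,3,5,7,9,11,13,15): 1⊕0⊕1⊕1⊕0⊕1⊕1⊕0 = 1
s2 (pos 2,3,6,7,10,11,14,15): 1⊕0⊕1⊕1⊕0⊕1⊕0⊕0 = 0
s4 (pos 4,5,6,7,12,13,14,15): 0⊕1⊕1⊕1⊕1⊕1⊕0⊕0 = 1
s8 (pos 8,9,10,11,12,13,14,15): 1⊕0⊕0⊕1⊕1⊕1⊕0⊕0 = 0
Syndrome s8…s1 = 0101 → error at position 5.
Flip position 5: 110011110011100 → 110001110011100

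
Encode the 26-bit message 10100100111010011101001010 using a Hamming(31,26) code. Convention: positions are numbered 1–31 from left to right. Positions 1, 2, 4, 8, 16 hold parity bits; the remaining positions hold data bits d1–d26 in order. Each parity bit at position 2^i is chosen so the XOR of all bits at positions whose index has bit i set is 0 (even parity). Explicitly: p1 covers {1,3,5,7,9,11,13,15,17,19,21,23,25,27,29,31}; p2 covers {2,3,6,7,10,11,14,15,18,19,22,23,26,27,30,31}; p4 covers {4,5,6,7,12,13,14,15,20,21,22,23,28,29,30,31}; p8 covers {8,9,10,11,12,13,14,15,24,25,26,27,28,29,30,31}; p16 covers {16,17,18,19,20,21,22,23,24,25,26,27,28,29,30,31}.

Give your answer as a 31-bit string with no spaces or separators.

0111010101001111010011101001010

Place data at non-parity positions: p1 p2 1 p4 0 1 0 p8 0 1 0 0 1 1 1 p16 0 1 0 0 1 1 1 0 1 0 0 1 0 1 0
p1 (pos 1,3,5,7,9,11,13,15,17,19,21,23,25,27,29,31): XOR of data positions = 1⊕0⊕0⊕0⊕0⊕1⊕1⊕0⊕0⊕1⊕1⊕1⊕0⊕0⊕0 = 0
p2 (pos 2,3,6,7,10,11,14,15,18,19,22,23,26,27,30,31): XOR of data positions = 1⊕1⊕0⊕1⊕0⊕1⊕1⊕1⊕0⊕1⊕1⊕0⊕0⊕1⊕0 = 1
p4 (pos 4,5,6,7,12,13,14,15,20,21,22,23,28,29,30,31): XOR of data positions = 0⊕1⊕0⊕0⊕1⊕1⊕1⊕0⊕1⊕1⊕1⊕1⊕0⊕1⊕0 = 1
p8 (pos 8,9,10,11,12,13,14,15,24,25,26,27,28,29,30,31): XOR of data positions = 0⊕1⊕0⊕0⊕1⊕1⊕1⊕0⊕1⊕0⊕0⊕1⊕0⊕1⊕0 = 1
p16 (pos 16,17,18,19,20,21,22,23,24,25,26,27,28,29,30,31): XOR of data positions = 0⊕1⊕0⊕0⊕1⊕1⊕1⊕0⊕1⊕0⊕0⊕1⊕0⊕1⊕0 = 1
Codeword: 0111010101001111010011101001010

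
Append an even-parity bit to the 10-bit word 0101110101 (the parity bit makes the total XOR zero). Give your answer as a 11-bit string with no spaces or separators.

XOR of the 10 data bits: 0⊕1⊕0⊕1⊕1⊕1⊕0⊕1⊕0⊕1 = 0
Parity bit = 0 (so all 11 bits XOR to 0).

01011101010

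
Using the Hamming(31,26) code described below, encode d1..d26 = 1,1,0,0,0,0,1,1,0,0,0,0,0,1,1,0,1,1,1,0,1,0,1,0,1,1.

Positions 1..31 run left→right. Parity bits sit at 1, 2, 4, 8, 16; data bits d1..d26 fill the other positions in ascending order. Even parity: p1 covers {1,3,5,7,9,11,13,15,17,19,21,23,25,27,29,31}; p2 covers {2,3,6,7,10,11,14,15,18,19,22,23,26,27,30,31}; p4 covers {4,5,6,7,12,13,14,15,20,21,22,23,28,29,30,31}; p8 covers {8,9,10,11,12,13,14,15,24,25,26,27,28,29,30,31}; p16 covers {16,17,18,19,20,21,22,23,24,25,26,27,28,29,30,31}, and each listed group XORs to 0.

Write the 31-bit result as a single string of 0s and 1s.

0010100100110001001101110101011

Place data at non-parity positions: p1 p2 1 p4 1 0 0 p8 0 0 1 1 0 0 0 p16 0 0 1 1 0 1 1 1 0 1 0 1 0 1 1
p1 (pos 1,3,5,7,9,11,13,15,17,19,21,23,25,27,29,31): XOR of data positions = 1⊕1⊕0⊕0⊕1⊕0⊕0⊕0⊕1⊕0⊕1⊕0⊕0⊕0⊕1 = 0
p2 (pos 2,3,6,7,10,11,14,15,18,19,22,23,26,27,30,31): XOR of data positions = 1⊕0⊕0⊕0⊕1⊕0⊕0⊕0⊕1⊕1⊕1⊕1⊕0⊕1⊕1 = 0
p4 (pos 4,5,6,7,12,13,14,15,20,21,22,23,28,29,30,31): XOR of data positions = 1⊕0⊕0⊕1⊕0⊕0⊕0⊕1⊕0⊕1⊕1⊕1⊕0⊕1⊕1 = 0
p8 (pos 8,9,10,11,12,13,14,15,24,25,26,27,28,29,30,31): XOR of data positions = 0⊕0⊕1⊕1⊕0⊕0⊕0⊕1⊕0⊕1⊕0⊕1⊕0⊕1⊕1 = 1
p16 (pos 16,17,18,19,20,21,22,23,24,25,26,27,28,29,30,31): XOR of data positions = 0⊕0⊕1⊕1⊕0⊕1⊕1⊕1⊕0⊕1⊕0⊕1⊕0⊕1⊕1 = 1
Codeword: 0010100100110001001101110101011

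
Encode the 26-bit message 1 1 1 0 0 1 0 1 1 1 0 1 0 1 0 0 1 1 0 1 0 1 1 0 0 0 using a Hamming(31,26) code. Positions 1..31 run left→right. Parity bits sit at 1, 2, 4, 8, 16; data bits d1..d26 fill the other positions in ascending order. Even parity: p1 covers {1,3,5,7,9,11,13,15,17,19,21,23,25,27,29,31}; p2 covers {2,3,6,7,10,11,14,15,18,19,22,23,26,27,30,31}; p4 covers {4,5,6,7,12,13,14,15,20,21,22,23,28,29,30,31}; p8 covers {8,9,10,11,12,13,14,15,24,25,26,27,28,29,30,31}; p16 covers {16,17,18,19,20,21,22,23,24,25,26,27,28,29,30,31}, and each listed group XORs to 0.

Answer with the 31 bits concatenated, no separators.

Place data at non-parity positions: p1 p2 1 p4 1 1 0 p8 0 1 0 1 1 1 0 p16 1 0 1 0 0 1 1 0 1 0 1 1 0 0 0
p1 (pos 1,3,5,7,9,11,13,15,17,19,21,23,25,27,29,31): XOR of data positions = 1⊕1⊕0⊕0⊕0⊕1⊕0⊕1⊕1⊕0⊕1⊕1⊕1⊕0⊕0 = 0
p2 (pos 2,3,6,7,10,11,14,15,18,19,22,23,26,27,30,31): XOR of data positions = 1⊕1⊕0⊕1⊕0⊕1⊕0⊕0⊕1⊕1⊕1⊕0⊕1⊕0⊕0 = 0
p4 (pos 4,5,6,7,12,13,14,15,20,21,22,23,28,29,30,31): XOR of data positions = 1⊕1⊕0⊕1⊕1⊕1⊕0⊕0⊕0⊕1⊕1⊕1⊕0⊕0⊕0 = 0
p8 (pos 8,9,10,11,12,13,14,15,24,25,26,27,28,29,30,31): XOR of data positions = 0⊕1⊕0⊕1⊕1⊕1⊕0⊕0⊕1⊕0⊕1⊕1⊕0⊕0⊕0 = 1
p16 (pos 16,17,18,19,20,21,22,23,24,25,26,27,28,29,30,31): XOR of data positions = 1⊕0⊕1⊕0⊕0⊕1⊕1⊕0⊕1⊕0⊕1⊕1⊕0⊕0⊕0 = 1
Codeword: 0010110101011101101001101011000

0010110101011101101001101011000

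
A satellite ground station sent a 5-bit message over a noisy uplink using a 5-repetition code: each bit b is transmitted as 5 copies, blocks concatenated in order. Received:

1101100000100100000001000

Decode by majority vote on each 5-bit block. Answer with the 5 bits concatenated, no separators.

10000

Block 1 (11011): 4 ones → 1
Block 2 (00000): 0 ones → 0
Block 3 (10010): 2 ones → 0
Block 4 (00000): 0 ones → 0
Block 5 (01000): 1 one → 0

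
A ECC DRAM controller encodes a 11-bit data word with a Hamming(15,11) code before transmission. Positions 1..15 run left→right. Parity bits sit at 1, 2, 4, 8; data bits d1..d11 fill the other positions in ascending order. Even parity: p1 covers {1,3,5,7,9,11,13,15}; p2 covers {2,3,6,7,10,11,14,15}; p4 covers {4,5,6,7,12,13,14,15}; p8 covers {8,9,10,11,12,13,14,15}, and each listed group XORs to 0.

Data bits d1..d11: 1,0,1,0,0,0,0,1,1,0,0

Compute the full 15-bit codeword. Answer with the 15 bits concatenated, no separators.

Place data at non-parity positions: p1 p2 1 p4 0 1 0 p8 0 0 0 1 1 0 0
p1 (pos 1,3,5,7,9,11,13,15): XOR of data positions = 1⊕0⊕0⊕0⊕0⊕1⊕0 = 0
p2 (pos 2,3,6,7,10,11,14,15): XOR of data positions = 1⊕1⊕0⊕0⊕0⊕0⊕0 = 0
p4 (pos 4,5,6,7,12,13,14,15): XOR of data positions = 0⊕1⊕0⊕1⊕1⊕0⊕0 = 1
p8 (pos 8,9,10,11,12,13,14,15): XOR of data positions = 0⊕0⊕0⊕1⊕1⊕0⊕0 = 0
Codeword: 001101000001100

001101000001100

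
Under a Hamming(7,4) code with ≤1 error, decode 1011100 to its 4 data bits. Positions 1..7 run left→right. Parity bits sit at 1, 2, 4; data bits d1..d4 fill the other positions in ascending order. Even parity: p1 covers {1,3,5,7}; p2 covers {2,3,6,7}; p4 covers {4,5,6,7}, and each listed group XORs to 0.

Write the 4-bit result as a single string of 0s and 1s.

s1 (pos 1,3,5,7): 1⊕1⊕1⊕0 = 1
s2 (pos 2,3,6,7): 0⊕1⊕0⊕0 = 1
s4 (pos 4,5,6,7): 1⊕1⊕0⊕0 = 0
Syndrome s4…s1 = 011 → error at position 3.
Flip position 3: 1011100 → 1001100
Read data bits from positions 3,5,6,7: 0100

0100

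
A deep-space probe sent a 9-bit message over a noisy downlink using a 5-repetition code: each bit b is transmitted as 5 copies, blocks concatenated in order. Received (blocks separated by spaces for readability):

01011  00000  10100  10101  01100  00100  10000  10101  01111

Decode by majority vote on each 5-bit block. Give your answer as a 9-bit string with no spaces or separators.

Block 1 (01011): 3 ones → 1
Block 2 (00000): 0 ones → 0
Block 3 (10100): 2 ones → 0
Block 4 (10101): 3 ones → 1
Block 5 (01100): 2 ones → 0
Block 6 (00100): 1 one → 0
Block 7 (10000): 1 one → 0
Block 8 (10101): 3 ones → 1
Block 9 (01111): 4 ones → 1

100100011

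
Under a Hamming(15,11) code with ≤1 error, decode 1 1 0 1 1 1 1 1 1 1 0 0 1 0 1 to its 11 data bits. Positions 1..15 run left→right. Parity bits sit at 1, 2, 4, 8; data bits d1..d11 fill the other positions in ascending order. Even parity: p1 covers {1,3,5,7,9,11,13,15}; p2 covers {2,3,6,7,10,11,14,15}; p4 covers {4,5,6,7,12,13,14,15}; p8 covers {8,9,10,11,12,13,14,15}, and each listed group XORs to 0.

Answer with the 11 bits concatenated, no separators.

01111000101

s1 (pos 1,3,5,7,9,11,13,15): 1⊕0⊕1⊕1⊕1⊕0⊕1⊕1 = 0
s2 (pos 2,3,6,7,10,11,14,15): 1⊕0⊕1⊕1⊕1⊕0⊕0⊕1 = 1
s4 (pos 4,5,6,7,12,13,14,15): 1⊕1⊕1⊕1⊕0⊕1⊕0⊕1 = 0
s8 (pos 8,9,10,11,12,13,14,15): 1⊕1⊕1⊕0⊕0⊕1⊕0⊕1 = 1
Syndrome s8…s1 = 1010 → error at position 10.
Flip position 10: 110111111100101 → 110111111000101
Read data bits from positions 3,5,6,7,9,10,11,12,13,14,15: 01111000101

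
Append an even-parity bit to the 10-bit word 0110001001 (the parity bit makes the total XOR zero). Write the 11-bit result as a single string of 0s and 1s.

XOR of the 10 data bits: 0⊕1⊕1⊕0⊕0⊕0⊕1⊕0⊕0⊕1 = 0
Parity bit = 0 (so all 11 bits XOR to 0).

01100010010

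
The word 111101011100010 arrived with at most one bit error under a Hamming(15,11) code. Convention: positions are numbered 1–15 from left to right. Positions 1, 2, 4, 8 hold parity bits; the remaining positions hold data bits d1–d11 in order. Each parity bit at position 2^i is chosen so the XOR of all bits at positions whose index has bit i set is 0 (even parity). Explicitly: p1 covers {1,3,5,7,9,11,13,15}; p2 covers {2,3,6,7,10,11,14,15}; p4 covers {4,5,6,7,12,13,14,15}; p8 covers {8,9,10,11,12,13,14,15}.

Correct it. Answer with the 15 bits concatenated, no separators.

111101111100010

s1 (pos 1,3,5,7,9,11,13,15): 1⊕1⊕0⊕0⊕1⊕0⊕0⊕0 = 1
s2 (pos 2,3,6,7,10,11,14,15): 1⊕1⊕1⊕0⊕1⊕0⊕1⊕0 = 1
s4 (pos 4,5,6,7,12,13,14,15): 1⊕0⊕1⊕0⊕0⊕0⊕1⊕0 = 1
s8 (pos 8,9,10,11,12,13,14,15): 1⊕1⊕1⊕0⊕0⊕0⊕1⊕0 = 0
Syndrome s8…s1 = 0111 → error at position 7.
Flip position 7: 111101011100010 → 111101111100010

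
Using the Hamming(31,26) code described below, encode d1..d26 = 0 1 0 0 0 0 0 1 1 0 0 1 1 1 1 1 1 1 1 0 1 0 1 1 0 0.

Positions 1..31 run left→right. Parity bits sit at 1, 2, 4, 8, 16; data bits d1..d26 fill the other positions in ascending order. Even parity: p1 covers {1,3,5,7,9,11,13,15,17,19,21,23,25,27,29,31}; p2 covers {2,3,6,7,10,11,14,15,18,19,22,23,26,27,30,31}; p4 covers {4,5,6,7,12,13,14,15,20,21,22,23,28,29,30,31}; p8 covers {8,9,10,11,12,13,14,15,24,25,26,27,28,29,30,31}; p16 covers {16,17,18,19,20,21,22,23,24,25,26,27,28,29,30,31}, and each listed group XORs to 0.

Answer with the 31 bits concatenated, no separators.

1101100000011001111111110101100

Place data at non-parity positions: p1 p2 0 p4 1 0 0 p8 0 0 0 1 1 0 0 p16 1 1 1 1 1 1 1 1 0 1 0 1 1 0 0
p1 (pos 1,3,5,7,9,11,13,15,17,19,21,23,25,27,29,31): XOR of data positions = 0⊕1⊕0⊕0⊕0⊕1⊕0⊕1⊕1⊕1⊕1⊕0⊕0⊕1⊕0 = 1
p2 (pos 2,3,6,7,10,11,14,15,18,19,22,23,26,27,30,31): XOR of data positions = 0⊕0⊕0⊕0⊕0⊕0⊕0⊕1⊕1⊕1⊕1⊕1⊕0⊕0⊕0 = 1
p4 (pos 4,5,6,7,12,13,14,15,20,21,22,23,28,29,30,31): XOR of data positions = 1⊕0⊕0⊕1⊕1⊕0⊕0⊕1⊕1⊕1⊕1⊕1⊕1⊕0⊕0 = 1
p8 (pos 8,9,10,11,12,13,14,15,24,25,26,27,28,29,30,31): XOR of data positions = 0⊕0⊕0⊕1⊕1⊕0⊕0⊕1⊕0⊕1⊕0⊕1⊕1⊕0⊕0 = 0
p16 (pos 16,17,18,19,20,21,22,23,24,25,26,27,28,29,30,31): XOR of data positions = 1⊕1⊕1⊕1⊕1⊕1⊕1⊕1⊕0⊕1⊕0⊕1⊕1⊕0⊕0 = 1
Codeword: 1101100000011001111111110101100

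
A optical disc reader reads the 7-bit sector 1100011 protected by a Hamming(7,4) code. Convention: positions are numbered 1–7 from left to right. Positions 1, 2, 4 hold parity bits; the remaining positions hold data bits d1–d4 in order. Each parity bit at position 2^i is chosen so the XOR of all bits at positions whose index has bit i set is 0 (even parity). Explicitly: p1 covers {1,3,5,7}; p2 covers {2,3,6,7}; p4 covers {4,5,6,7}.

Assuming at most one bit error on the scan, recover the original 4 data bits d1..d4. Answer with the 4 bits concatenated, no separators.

s1 (pos 1,3,5,7): 1⊕0⊕0⊕1 = 0
s2 (pos 2,3,6,7): 1⊕0⊕1⊕1 = 1
s4 (pos 4,5,6,7): 0⊕0⊕1⊕1 = 0
Syndrome s4…s1 = 010 → error at position 2.
Flip position 2: 1100011 → 1000011
Read data bits from positions 3,5,6,7: 0011

0011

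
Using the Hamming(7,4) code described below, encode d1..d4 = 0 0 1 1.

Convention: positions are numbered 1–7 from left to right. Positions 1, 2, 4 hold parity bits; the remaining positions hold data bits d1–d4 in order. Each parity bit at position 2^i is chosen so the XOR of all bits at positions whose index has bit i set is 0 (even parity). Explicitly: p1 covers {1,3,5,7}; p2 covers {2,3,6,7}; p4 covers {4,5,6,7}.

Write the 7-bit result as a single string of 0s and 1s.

Place data at non-parity positions: p1 p2 0 p4 0 1 1
p1 (pos 1,3,5,7): XOR of data positions = 0⊕0⊕1 = 1
p2 (pos 2,3,6,7): XOR of data positions = 0⊕1⊕1 = 0
p4 (pos 4,5,6,7): XOR of data positions = 0⊕1⊕1 = 0
Codeword: 1000011

1000011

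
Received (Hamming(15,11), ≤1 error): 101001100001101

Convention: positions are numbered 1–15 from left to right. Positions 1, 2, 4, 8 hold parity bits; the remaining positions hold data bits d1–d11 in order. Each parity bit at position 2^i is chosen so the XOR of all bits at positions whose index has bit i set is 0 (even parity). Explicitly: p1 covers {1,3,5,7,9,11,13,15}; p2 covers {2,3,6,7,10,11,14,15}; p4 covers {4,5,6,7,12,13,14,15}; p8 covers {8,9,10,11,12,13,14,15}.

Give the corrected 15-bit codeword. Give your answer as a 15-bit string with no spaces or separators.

s1 (pos 1,3,5,7,9,11,13,15): 1⊕1⊕0⊕1⊕0⊕0⊕1⊕1 = 1
s2 (pos 2,3,6,7,10,11,14,15): 0⊕1⊕1⊕1⊕0⊕0⊕0⊕1 = 0
s4 (pos 4,5,6,7,12,13,14,15): 0⊕0⊕1⊕1⊕1⊕1⊕0⊕1 = 1
s8 (pos 8,9,10,11,12,13,14,15): 0⊕0⊕0⊕0⊕1⊕1⊕0⊕1 = 1
Syndrome s8…s1 = 1101 → error at position 13.
Flip position 13: 101001100001101 → 101001100001001

101001100001001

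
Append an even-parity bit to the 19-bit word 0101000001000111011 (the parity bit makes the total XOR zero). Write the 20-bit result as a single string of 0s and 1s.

01010000010001110110

XOR of the 19 data bits: 0⊕1⊕0⊕1⊕0⊕0⊕0⊕0⊕0⊕1⊕0⊕0⊕0⊕1⊕1⊕1⊕0⊕1⊕1 = 0
Parity bit = 0 (so all 20 bits XOR to 0).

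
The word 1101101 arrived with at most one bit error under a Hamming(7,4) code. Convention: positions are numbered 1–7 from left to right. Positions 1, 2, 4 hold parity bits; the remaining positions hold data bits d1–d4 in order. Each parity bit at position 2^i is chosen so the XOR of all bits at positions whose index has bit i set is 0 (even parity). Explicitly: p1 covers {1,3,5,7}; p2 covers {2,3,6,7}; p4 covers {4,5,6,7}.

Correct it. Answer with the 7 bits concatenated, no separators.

1101001

s1 (pos 1,3,5,7): 1⊕0⊕1⊕1 = 1
s2 (pos 2,3,6,7): 1⊕0⊕0⊕1 = 0
s4 (pos 4,5,6,7): 1⊕1⊕0⊕1 = 1
Syndrome s4…s1 = 101 → error at position 5.
Flip position 5: 1101101 → 1101001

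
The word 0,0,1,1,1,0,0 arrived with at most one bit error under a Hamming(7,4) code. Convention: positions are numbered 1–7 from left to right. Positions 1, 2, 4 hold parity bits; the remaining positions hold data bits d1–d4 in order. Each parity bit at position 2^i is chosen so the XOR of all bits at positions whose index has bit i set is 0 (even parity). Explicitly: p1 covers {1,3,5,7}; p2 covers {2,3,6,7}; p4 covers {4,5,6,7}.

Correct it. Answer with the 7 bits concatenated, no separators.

s1 (pos 1,3,5,7): 0⊕1⊕1⊕0 = 0
s2 (pos 2,3,6,7): 0⊕1⊕0⊕0 = 1
s4 (pos 4,5,6,7): 1⊕1⊕0⊕0 = 0
Syndrome s4…s1 = 010 → error at position 2.
Flip position 2: 0011100 → 0111100

0111100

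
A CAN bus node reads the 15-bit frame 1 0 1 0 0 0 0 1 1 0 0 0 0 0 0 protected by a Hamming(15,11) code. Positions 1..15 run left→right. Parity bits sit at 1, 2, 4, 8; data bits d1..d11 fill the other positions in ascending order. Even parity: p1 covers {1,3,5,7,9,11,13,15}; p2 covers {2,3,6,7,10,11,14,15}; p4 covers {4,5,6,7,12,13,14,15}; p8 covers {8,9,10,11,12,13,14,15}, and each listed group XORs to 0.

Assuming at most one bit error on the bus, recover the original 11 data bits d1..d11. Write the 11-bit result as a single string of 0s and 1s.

00001000000

s1 (pos 1,3,5,7,9,11,13,15): 1⊕1⊕0⊕0⊕1⊕0⊕0⊕0 = 1
s2 (pos 2,3,6,7,10,11,14,15): 0⊕1⊕0⊕0⊕0⊕0⊕0⊕0 = 1
s4 (pos 4,5,6,7,12,13,14,15): 0⊕0⊕0⊕0⊕0⊕0⊕0⊕0 = 0
s8 (pos 8,9,10,11,12,13,14,15): 1⊕1⊕0⊕0⊕0⊕0⊕0⊕0 = 0
Syndrome s8…s1 = 0011 → error at position 3.
Flip position 3: 101000011000000 → 100000011000000
Read data bits from positions 3,5,6,7,9,10,11,12,13,14,15: 00001000000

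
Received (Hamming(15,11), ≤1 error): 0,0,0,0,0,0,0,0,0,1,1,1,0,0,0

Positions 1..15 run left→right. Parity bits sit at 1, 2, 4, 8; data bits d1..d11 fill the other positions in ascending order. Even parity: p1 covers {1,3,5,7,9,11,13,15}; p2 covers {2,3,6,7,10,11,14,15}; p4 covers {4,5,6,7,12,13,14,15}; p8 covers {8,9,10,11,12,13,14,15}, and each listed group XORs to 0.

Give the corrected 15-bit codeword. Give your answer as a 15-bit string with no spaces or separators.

000000000111100

s1 (pos 1,3,5,7,9,11,13,15): 0⊕0⊕0⊕0⊕0⊕1⊕0⊕0 = 1
s2 (pos 2,3,6,7,10,11,14,15): 0⊕0⊕0⊕0⊕1⊕1⊕0⊕0 = 0
s4 (pos 4,5,6,7,12,13,14,15): 0⊕0⊕0⊕0⊕1⊕0⊕0⊕0 = 1
s8 (pos 8,9,10,11,12,13,14,15): 0⊕0⊕1⊕1⊕1⊕0⊕0⊕0 = 1
Syndrome s8…s1 = 1101 → error at position 13.
Flip position 13: 000000000111000 → 000000000111100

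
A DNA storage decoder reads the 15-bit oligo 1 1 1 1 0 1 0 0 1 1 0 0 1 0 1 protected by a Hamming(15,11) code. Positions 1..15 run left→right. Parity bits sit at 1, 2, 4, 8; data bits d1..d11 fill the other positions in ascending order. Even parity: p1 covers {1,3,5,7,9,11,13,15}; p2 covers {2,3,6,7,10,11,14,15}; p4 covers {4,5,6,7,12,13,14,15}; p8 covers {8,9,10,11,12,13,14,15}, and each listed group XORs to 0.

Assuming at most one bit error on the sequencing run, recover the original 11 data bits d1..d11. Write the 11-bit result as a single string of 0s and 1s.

00101100101

s1 (pos 1,3,5,7,9,11,13,15): 1⊕1⊕0⊕0⊕1⊕0⊕1⊕1 = 1
s2 (pos 2,3,6,7,10,11,14,15): 1⊕1⊕1⊕0⊕1⊕0⊕0⊕1 = 1
s4 (pos 4,5,6,7,12,13,14,15): 1⊕0⊕1⊕0⊕0⊕1⊕0⊕1 = 0
s8 (pos 8,9,10,11,12,13,14,15): 0⊕1⊕1⊕0⊕0⊕1⊕0⊕1 = 0
Syndrome s8…s1 = 0011 → error at position 3.
Flip position 3: 111101001100101 → 110101001100101
Read data bits from positions 3,5,6,7,9,10,11,12,13,14,15: 00101100101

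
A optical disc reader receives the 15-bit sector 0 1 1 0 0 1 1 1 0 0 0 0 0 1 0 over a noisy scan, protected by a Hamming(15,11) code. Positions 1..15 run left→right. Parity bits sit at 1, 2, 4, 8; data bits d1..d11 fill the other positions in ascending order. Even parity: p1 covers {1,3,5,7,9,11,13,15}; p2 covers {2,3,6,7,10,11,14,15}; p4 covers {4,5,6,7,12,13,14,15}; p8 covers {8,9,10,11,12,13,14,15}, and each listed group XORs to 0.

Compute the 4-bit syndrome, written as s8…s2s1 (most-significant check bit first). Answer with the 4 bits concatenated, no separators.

0110

s1 (pos 1,3,5,7,9,11,13,15): 0⊕1⊕0⊕1⊕0⊕0⊕0⊕0 = 0
s2 (pos 2,3,6,7,10,11,14,15): 1⊕1⊕1⊕1⊕0⊕0⊕1⊕0 = 1
s4 (pos 4,5,6,7,12,13,14,15): 0⊕0⊕1⊕1⊕0⊕0⊕1⊕0 = 1
s8 (pos 8,9,10,11,12,13,14,15): 1⊕0⊕0⊕0⊕0⊕0⊕1⊕0 = 0
Syndrome s8…s1 = 0110 → error at position 6.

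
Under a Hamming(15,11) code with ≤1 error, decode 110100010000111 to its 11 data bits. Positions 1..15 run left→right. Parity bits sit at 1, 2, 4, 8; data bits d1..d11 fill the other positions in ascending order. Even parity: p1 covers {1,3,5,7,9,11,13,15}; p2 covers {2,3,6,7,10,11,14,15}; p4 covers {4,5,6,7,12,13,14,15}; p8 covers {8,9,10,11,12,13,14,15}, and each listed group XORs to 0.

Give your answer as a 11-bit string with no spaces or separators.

10000000111

s1 (pos 1,3,5,7,9,11,13,15): 1⊕0⊕0⊕0⊕0⊕0⊕1⊕1 = 1
s2 (pos 2,3,6,7,10,11,14,15): 1⊕0⊕0⊕0⊕0⊕0⊕1⊕1 = 1
s4 (pos 4,5,6,7,12,13,14,15): 1⊕0⊕0⊕0⊕0⊕1⊕1⊕1 = 0
s8 (pos 8,9,10,11,12,13,14,15): 1⊕0⊕0⊕0⊕0⊕1⊕1⊕1 = 0
Syndrome s8…s1 = 0011 → error at position 3.
Flip position 3: 110100010000111 → 111100010000111
Read data bits from positions 3,5,6,7,9,10,11,12,13,14,15: 10000000111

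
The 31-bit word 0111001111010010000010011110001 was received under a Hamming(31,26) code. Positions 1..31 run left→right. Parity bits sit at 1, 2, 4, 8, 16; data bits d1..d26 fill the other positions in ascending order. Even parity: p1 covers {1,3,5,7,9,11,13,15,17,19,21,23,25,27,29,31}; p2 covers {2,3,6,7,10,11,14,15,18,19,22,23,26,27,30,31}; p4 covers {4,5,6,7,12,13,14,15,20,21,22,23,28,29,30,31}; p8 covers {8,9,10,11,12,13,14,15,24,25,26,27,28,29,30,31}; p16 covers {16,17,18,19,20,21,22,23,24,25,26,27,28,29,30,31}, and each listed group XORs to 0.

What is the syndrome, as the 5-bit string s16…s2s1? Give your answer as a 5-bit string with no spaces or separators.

s1 (pos 1,3,5,7,9,11,13,15,17,19,21,23,25,27,29,31): 0⊕1⊕0⊕1⊕1⊕0⊕0⊕1⊕0⊕0⊕1⊕0⊕1⊕1⊕0⊕1 = 0
s2 (pos 2,3,6,7,10,11,14,15,18,19,22,23,26,27,30,31): 1⊕1⊕0⊕1⊕1⊕0⊕0⊕1⊕0⊕0⊕0⊕0⊕1⊕1⊕0⊕1 = 0
s4 (pos 4,5,6,7,12,13,14,15,20,21,22,23,28,29,30,31): 1⊕0⊕0⊕1⊕1⊕0⊕0⊕1⊕0⊕1⊕0⊕0⊕0⊕0⊕0⊕1 = 0
s8 (pos 8,9,10,11,12,13,14,15,24,25,26,27,28,29,30,31): 1⊕1⊕1⊕0⊕1⊕0⊕0⊕1⊕1⊕1⊕1⊕1⊕0⊕0⊕0⊕1 = 0
s16 (pos 16,17,18,19,20,21,22,23,24,25,26,27,28,29,30,31): 0⊕0⊕0⊕0⊕0⊕1⊕0⊕0⊕1⊕1⊕1⊕1⊕0⊕0⊕0⊕1 = 0
Syndrome s16…s1 = 00000 → no error.

00000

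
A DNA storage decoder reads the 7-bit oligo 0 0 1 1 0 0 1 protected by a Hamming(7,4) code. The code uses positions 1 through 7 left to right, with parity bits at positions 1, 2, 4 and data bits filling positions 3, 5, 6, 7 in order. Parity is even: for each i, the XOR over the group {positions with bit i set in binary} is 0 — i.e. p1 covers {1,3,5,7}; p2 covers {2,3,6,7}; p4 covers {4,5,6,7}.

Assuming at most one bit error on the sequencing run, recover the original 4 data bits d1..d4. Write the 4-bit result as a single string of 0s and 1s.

s1 (pos 1,3,5,7): 0⊕1⊕0⊕1 = 0
s2 (pos 2,3,6,7): 0⊕1⊕0⊕1 = 0
s4 (pos 4,5,6,7): 1⊕0⊕0⊕1 = 0
Syndrome s4…s1 = 000 → no error.
Read data bits from positions 3,5,6,7: 1001

1001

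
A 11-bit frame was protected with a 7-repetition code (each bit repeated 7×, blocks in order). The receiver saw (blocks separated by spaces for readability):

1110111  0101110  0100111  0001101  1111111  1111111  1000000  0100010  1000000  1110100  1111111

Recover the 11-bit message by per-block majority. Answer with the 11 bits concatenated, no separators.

11101100011

Block 1 (1110111): 6 ones → 1
Block 2 (0101110): 4 ones → 1
Block 3 (0100111): 4 ones → 1
Block 4 (0001101): 3 ones → 0
Block 5 (1111111): 7 ones → 1
Block 6 (1111111): 7 ones → 1
Block 7 (1000000): 1 one → 0
Block 8 (0100010): 2 ones → 0
Block 9 (1000000): 1 one → 0
Block 10 (1110100): 4 ones → 1
Block 11 (1111111): 7 ones → 1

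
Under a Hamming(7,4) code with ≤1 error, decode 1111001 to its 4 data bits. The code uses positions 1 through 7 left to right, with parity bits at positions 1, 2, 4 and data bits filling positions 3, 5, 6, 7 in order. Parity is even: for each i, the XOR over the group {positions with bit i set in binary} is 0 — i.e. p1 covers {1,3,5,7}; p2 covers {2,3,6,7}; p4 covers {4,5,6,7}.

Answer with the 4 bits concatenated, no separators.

s1 (pos 1,3,5,7): 1⊕1⊕0⊕1 = 1
s2 (pos 2,3,6,7): 1⊕1⊕0⊕1 = 1
s4 (pos 4,5,6,7): 1⊕0⊕0⊕1 = 0
Syndrome s4…s1 = 011 → error at position 3.
Flip position 3: 1111001 → 1101001
Read data bits from positions 3,5,6,7: 0001

0001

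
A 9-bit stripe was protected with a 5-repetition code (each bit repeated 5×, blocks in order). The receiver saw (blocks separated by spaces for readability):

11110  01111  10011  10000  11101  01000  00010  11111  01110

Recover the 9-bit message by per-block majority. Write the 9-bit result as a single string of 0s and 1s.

Block 1 (11110): 4 ones → 1
Block 2 (01111): 4 ones → 1
Block 3 (10011): 3 ones → 1
Block 4 (10000): 1 one → 0
Block 5 (11101): 4 ones → 1
Block 6 (01000): 1 one → 0
Block 7 (00010): 1 one → 0
Block 8 (11111): 5 ones → 1
Block 9 (01110): 3 ones → 1

111010011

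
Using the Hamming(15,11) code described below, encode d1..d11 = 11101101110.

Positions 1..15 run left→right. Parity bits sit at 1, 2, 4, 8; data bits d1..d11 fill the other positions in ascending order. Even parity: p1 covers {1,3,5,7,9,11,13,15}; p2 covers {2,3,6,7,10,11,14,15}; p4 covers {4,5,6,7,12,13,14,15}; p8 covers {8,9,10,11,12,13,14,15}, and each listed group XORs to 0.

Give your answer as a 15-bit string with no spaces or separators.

001111011101110

Place data at non-parity positions: p1 p2 1 p4 1 1 0 p8 1 1 0 1 1 1 0
p1 (pos 1,3,5,7,9,11,13,15): XOR of data positions = 1⊕1⊕0⊕1⊕0⊕1⊕0 = 0
p2 (pos 2,3,6,7,10,11,14,15): XOR of data positions = 1⊕1⊕0⊕1⊕0⊕1⊕0 = 0
p4 (pos 4,5,6,7,12,13,14,15): XOR of data positions = 1⊕1⊕0⊕1⊕1⊕1⊕0 = 1
p8 (pos 8,9,10,11,12,13,14,15): XOR of data positions = 1⊕1⊕0⊕1⊕1⊕1⊕0 = 1
Codeword: 001111011101110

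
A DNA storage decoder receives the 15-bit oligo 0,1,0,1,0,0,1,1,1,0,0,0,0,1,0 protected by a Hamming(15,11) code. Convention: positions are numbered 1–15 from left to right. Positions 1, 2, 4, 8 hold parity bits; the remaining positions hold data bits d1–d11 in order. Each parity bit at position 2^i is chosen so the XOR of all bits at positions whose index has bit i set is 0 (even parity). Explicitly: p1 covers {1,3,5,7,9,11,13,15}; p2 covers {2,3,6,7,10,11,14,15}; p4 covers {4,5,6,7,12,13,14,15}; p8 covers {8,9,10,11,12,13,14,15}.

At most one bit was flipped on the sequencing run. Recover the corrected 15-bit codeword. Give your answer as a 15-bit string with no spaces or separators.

s1 (pos 1,3,5,7,9,11,13,15): 0⊕0⊕0⊕1⊕1⊕0⊕0⊕0 = 0
s2 (pos 2,3,6,7,10,11,14,15): 1⊕0⊕0⊕1⊕0⊕0⊕1⊕0 = 1
s4 (pos 4,5,6,7,12,13,14,15): 1⊕0⊕0⊕1⊕0⊕0⊕1⊕0 = 1
s8 (pos 8,9,10,11,12,13,14,15): 1⊕1⊕0⊕0⊕0⊕0⊕1⊕0 = 1
Syndrome s8…s1 = 1110 → error at position 14.
Flip position 14: 010100111000010 → 010100111000000

010100111000000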